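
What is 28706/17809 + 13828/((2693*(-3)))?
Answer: -14347078/143878911 ≈ -0.099716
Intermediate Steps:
28706/17809 + 13828/((2693*(-3))) = 28706*(1/17809) + 13828/(-8079) = 28706/17809 + 13828*(-1/8079) = 28706/17809 - 13828/8079 = -14347078/143878911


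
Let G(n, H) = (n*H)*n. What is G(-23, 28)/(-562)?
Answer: -7406/281 ≈ -26.356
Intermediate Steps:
G(n, H) = H*n² (G(n, H) = (H*n)*n = H*n²)
G(-23, 28)/(-562) = (28*(-23)²)/(-562) = (28*529)*(-1/562) = 14812*(-1/562) = -7406/281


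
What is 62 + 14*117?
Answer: 1700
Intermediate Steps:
62 + 14*117 = 62 + 1638 = 1700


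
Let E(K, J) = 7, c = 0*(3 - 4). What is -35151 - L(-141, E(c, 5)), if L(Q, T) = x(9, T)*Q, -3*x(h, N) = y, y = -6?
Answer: -34869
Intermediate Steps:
x(h, N) = 2 (x(h, N) = -1/3*(-6) = 2)
c = 0 (c = 0*(-1) = 0)
L(Q, T) = 2*Q
-35151 - L(-141, E(c, 5)) = -35151 - 2*(-141) = -35151 - 1*(-282) = -35151 + 282 = -34869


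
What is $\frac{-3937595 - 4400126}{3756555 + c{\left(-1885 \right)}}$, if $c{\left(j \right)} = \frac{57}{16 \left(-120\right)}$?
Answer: $- \frac{5336141440}{2404195181} \approx -2.2195$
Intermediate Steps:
$c{\left(j \right)} = - \frac{19}{640}$ ($c{\left(j \right)} = \frac{57}{-1920} = 57 \left(- \frac{1}{1920}\right) = - \frac{19}{640}$)
$\frac{-3937595 - 4400126}{3756555 + c{\left(-1885 \right)}} = \frac{-3937595 - 4400126}{3756555 - \frac{19}{640}} = - \frac{8337721}{\frac{2404195181}{640}} = \left(-8337721\right) \frac{640}{2404195181} = - \frac{5336141440}{2404195181}$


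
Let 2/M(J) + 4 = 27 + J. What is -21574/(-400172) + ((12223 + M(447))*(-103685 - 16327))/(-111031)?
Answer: 68974565426121287/5220700936510 ≈ 13212.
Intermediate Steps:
M(J) = 2/(23 + J) (M(J) = 2/(-4 + (27 + J)) = 2/(23 + J))
-21574/(-400172) + ((12223 + M(447))*(-103685 - 16327))/(-111031) = -21574/(-400172) + ((12223 + 2/(23 + 447))*(-103685 - 16327))/(-111031) = -21574*(-1/400172) + ((12223 + 2/470)*(-120012))*(-1/111031) = 10787/200086 + ((12223 + 2*(1/470))*(-120012))*(-1/111031) = 10787/200086 + ((12223 + 1/235)*(-120012))*(-1/111031) = 10787/200086 + ((2872406/235)*(-120012))*(-1/111031) = 10787/200086 - 344723188872/235*(-1/111031) = 10787/200086 + 344723188872/26092285 = 68974565426121287/5220700936510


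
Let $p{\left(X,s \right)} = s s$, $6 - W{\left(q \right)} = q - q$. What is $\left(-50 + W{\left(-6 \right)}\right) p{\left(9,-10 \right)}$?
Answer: $-4400$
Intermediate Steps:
$W{\left(q \right)} = 6$ ($W{\left(q \right)} = 6 - \left(q - q\right) = 6 - 0 = 6 + 0 = 6$)
$p{\left(X,s \right)} = s^{2}$
$\left(-50 + W{\left(-6 \right)}\right) p{\left(9,-10 \right)} = \left(-50 + 6\right) \left(-10\right)^{2} = \left(-44\right) 100 = -4400$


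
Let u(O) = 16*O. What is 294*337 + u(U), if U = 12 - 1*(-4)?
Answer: 99334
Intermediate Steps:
U = 16 (U = 12 + 4 = 16)
294*337 + u(U) = 294*337 + 16*16 = 99078 + 256 = 99334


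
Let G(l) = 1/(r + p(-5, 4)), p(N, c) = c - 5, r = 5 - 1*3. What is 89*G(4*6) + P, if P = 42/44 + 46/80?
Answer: 39833/440 ≈ 90.530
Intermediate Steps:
r = 2 (r = 5 - 3 = 2)
P = 673/440 (P = 42*(1/44) + 46*(1/80) = 21/22 + 23/40 = 673/440 ≈ 1.5295)
p(N, c) = -5 + c
G(l) = 1 (G(l) = 1/(2 + (-5 + 4)) = 1/(2 - 1) = 1/1 = 1)
89*G(4*6) + P = 89*1 + 673/440 = 89 + 673/440 = 39833/440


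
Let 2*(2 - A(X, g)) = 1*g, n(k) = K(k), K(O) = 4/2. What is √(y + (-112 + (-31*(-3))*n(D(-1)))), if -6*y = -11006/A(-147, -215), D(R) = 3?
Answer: 2*√1088138/219 ≈ 9.5264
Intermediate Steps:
K(O) = 2 (K(O) = 4*(½) = 2)
n(k) = 2
A(X, g) = 2 - g/2
y = 11006/657 (y = -(-5503)/(3*(2 - ½*(-215))) = -(-5503)/(3*(2 + 215/2)) = -(-5503)/(3*219/2) = -(-5503)*2/(3*219) = -⅙*(-22012/219) = 11006/657 ≈ 16.752)
√(y + (-112 + (-31*(-3))*n(D(-1)))) = √(11006/657 + (-112 - 31*(-3)*2)) = √(11006/657 + (-112 + 93*2)) = √(11006/657 + (-112 + 186)) = √(11006/657 + 74) = √(59624/657) = 2*√1088138/219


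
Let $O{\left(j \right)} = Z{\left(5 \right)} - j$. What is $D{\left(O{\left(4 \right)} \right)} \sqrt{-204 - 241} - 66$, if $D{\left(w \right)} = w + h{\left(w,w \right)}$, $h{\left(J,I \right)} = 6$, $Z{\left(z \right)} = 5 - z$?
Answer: $-66 + 2 i \sqrt{445} \approx -66.0 + 42.19 i$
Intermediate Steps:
$O{\left(j \right)} = - j$ ($O{\left(j \right)} = \left(5 - 5\right) - j = 0 - j = - j$)
$D{\left(w \right)} = 6 + w$ ($D{\left(w \right)} = w + 6 = 6 + w$)
$D{\left(O{\left(4 \right)} \right)} \sqrt{-204 - 241} - 66 = \left(6 - 4\right) \sqrt{-204 - 241} - 66 = \left(6 - 4\right) \sqrt{-445} - 66 = 2 i \sqrt{445} - 66 = -66 + 2 i \sqrt{445}$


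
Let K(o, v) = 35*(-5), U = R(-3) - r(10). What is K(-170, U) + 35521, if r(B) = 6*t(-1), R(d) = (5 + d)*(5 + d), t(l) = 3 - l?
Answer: 35346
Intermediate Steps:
R(d) = (5 + d)**2
r(B) = 24 (r(B) = 6*(3 - 1*(-1)) = 6*(3 + 1) = 6*4 = 24)
U = -20 (U = (5 - 3)**2 - 1*24 = 2**2 - 24 = 4 - 24 = -20)
K(o, v) = -175
K(-170, U) + 35521 = -175 + 35521 = 35346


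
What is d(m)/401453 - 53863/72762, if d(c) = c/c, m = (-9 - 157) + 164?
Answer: -21623390177/29210523186 ≈ -0.74026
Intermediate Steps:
m = -2 (m = -166 + 164 = -2)
d(c) = 1
d(m)/401453 - 53863/72762 = 1/401453 - 53863/72762 = -21623390177/29210523186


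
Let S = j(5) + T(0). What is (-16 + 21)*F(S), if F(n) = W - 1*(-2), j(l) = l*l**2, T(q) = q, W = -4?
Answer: -10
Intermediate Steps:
j(l) = l**3
S = 125 (S = 5**3 + 0 = 125 + 0 = 125)
F(n) = -2 (F(n) = -4 - 1*(-2) = -4 + 2 = -2)
(-16 + 21)*F(S) = (-16 + 21)*(-2) = 5*(-2) = -10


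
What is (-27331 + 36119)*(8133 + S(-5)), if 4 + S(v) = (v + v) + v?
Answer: 71305832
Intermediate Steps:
S(v) = -4 + 3*v (S(v) = -4 + ((v + v) + v) = -4 + (2*v + v) = -4 + 3*v)
(-27331 + 36119)*(8133 + S(-5)) = (-27331 + 36119)*(8133 + (-4 + 3*(-5))) = 8788*(8133 + (-4 - 15)) = 8788*(8133 - 19) = 8788*8114 = 71305832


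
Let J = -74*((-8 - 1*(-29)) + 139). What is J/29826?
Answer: -5920/14913 ≈ -0.39697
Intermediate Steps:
J = -11840 (J = -74*((-8 + 29) + 139) = -74*(21 + 139) = -74*160 = -11840)
J/29826 = -11840/29826 = -11840*1/29826 = -5920/14913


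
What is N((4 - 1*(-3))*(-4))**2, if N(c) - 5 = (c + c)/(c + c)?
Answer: 36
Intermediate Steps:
N(c) = 6 (N(c) = 5 + (c + c)/(c + c) = 5 + (2*c)/((2*c)) = 5 + (2*c)*(1/(2*c)) = 5 + 1 = 6)
N((4 - 1*(-3))*(-4))**2 = 6**2 = 36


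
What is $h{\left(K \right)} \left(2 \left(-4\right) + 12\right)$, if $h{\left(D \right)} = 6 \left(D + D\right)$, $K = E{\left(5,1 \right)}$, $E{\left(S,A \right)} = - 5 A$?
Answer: $-240$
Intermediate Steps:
$K = -5$ ($K = \left(-5\right) 1 = -5$)
$h{\left(D \right)} = 12 D$ ($h{\left(D \right)} = 6 \cdot 2 D = 12 D$)
$h{\left(K \right)} \left(2 \left(-4\right) + 12\right) = 12 \left(-5\right) \left(2 \left(-4\right) + 12\right) = - 60 \left(-8 + 12\right) = \left(-60\right) 4 = -240$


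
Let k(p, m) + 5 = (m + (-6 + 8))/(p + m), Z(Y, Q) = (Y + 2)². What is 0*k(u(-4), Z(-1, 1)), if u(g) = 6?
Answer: 0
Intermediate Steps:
Z(Y, Q) = (2 + Y)²
k(p, m) = -5 + (2 + m)/(m + p) (k(p, m) = -5 + (m + (-6 + 8))/(p + m) = -5 + (m + 2)/(m + p) = -5 + (2 + m)/(m + p))
0*k(u(-4), Z(-1, 1)) = 0*((2 - 5*6 - 4*(2 - 1)²)/((2 - 1)² + 6)) = 0*((2 - 30 - 4*1²)/(1² + 6)) = 0*((2 - 30 - 4*1)/(1 + 6)) = 0*((2 - 30 - 4)/7) = 0*((⅐)*(-32)) = 0*(-32/7) = 0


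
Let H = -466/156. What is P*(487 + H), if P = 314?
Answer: 5927221/39 ≈ 1.5198e+5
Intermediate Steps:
H = -233/78 (H = -466*1/156 = -233/78 ≈ -2.9872)
P*(487 + H) = 314*(487 - 233/78) = 314*(37753/78) = 5927221/39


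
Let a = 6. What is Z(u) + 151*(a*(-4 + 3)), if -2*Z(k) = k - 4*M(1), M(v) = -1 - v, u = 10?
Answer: -915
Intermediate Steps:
Z(k) = -4 - k/2 (Z(k) = -(k - 4*(-1 - 1*1))/2 = -(k - 4*(-1 - 1))/2 = -(k - 4*(-2))/2 = -(k + 8)/2 = -(8 + k)/2 = -4 - k/2)
Z(u) + 151*(a*(-4 + 3)) = (-4 - 1/2*10) + 151*(6*(-4 + 3)) = (-4 - 5) + 151*(6*(-1)) = -9 + 151*(-6) = -9 - 906 = -915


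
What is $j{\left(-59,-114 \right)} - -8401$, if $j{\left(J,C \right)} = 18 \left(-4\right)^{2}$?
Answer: $8689$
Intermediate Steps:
$j{\left(J,C \right)} = 288$ ($j{\left(J,C \right)} = 18 \cdot 16 = 288$)
$j{\left(-59,-114 \right)} - -8401 = 288 - -8401 = 288 + 8401 = 8689$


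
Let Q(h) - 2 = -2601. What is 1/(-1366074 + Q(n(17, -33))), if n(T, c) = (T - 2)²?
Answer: -1/1368673 ≈ -7.3063e-7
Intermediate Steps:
n(T, c) = (-2 + T)²
Q(h) = -2599 (Q(h) = 2 - 2601 = -2599)
1/(-1366074 + Q(n(17, -33))) = 1/(-1366074 - 2599) = 1/(-1368673) = -1/1368673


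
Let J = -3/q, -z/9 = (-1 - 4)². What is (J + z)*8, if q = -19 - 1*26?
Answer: -26992/15 ≈ -1799.5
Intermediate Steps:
q = -45 (q = -19 - 26 = -45)
z = -225 (z = -9*(-1 - 4)² = -9*(-5)² = -9*25 = -225)
J = 1/15 (J = -3/(-45) = -3*(-1/45) = 1/15 ≈ 0.066667)
(J + z)*8 = (1/15 - 225)*8 = -3374/15*8 = -26992/15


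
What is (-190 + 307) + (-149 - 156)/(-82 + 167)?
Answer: 1928/17 ≈ 113.41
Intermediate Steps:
(-190 + 307) + (-149 - 156)/(-82 + 167) = 117 - 305/85 = 117 - 305*1/85 = 117 - 61/17 = 1928/17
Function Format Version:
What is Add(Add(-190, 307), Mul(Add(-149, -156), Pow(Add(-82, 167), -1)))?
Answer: Rational(1928, 17) ≈ 113.41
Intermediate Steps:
Add(Add(-190, 307), Mul(Add(-149, -156), Pow(Add(-82, 167), -1))) = Add(117, Mul(-305, Pow(85, -1))) = Add(117, Mul(-305, Rational(1, 85))) = Add(117, Rational(-61, 17)) = Rational(1928, 17)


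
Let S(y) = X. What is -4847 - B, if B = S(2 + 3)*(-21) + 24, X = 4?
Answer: -4787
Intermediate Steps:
S(y) = 4
B = -60 (B = 4*(-21) + 24 = -84 + 24 = -60)
-4847 - B = -4847 - 1*(-60) = -4847 + 60 = -4787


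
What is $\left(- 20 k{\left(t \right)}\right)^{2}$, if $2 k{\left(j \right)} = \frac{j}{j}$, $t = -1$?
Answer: $100$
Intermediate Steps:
$k{\left(j \right)} = \frac{1}{2}$ ($k{\left(j \right)} = \frac{j \frac{1}{j}}{2} = \frac{1}{2} \cdot 1 = \frac{1}{2}$)
$\left(- 20 k{\left(t \right)}\right)^{2} = \left(\left(-20\right) \frac{1}{2}\right)^{2} = \left(-10\right)^{2} = 100$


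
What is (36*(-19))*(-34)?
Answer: 23256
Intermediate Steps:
(36*(-19))*(-34) = -684*(-34) = 23256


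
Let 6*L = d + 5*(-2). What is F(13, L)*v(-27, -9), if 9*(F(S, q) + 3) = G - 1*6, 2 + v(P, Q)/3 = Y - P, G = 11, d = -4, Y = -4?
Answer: -154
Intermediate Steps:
v(P, Q) = -18 - 3*P (v(P, Q) = -6 + 3*(-4 - P) = -6 + (-12 - 3*P) = -18 - 3*P)
L = -7/3 (L = (-4 + 5*(-2))/6 = (-4 - 10)/6 = (⅙)*(-14) = -7/3 ≈ -2.3333)
F(S, q) = -22/9 (F(S, q) = -3 + (11 - 1*6)/9 = -3 + (11 - 6)/9 = -3 + (⅑)*5 = -3 + 5/9 = -22/9)
F(13, L)*v(-27, -9) = -22*(-18 - 3*(-27))/9 = -22*(-18 + 81)/9 = -22/9*63 = -154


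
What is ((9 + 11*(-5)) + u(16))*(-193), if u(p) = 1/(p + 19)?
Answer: 310537/35 ≈ 8872.5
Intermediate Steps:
u(p) = 1/(19 + p)
((9 + 11*(-5)) + u(16))*(-193) = ((9 + 11*(-5)) + 1/(19 + 16))*(-193) = ((9 - 55) + 1/35)*(-193) = (-46 + 1/35)*(-193) = -1609/35*(-193) = 310537/35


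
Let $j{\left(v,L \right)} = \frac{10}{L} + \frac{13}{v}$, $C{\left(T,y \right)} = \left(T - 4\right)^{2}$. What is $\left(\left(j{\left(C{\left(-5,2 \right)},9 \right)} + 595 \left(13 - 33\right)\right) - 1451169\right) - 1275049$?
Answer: $- \frac{221787455}{81} \approx -2.7381 \cdot 10^{6}$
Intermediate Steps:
$C{\left(T,y \right)} = \left(-4 + T\right)^{2}$
$\left(\left(j{\left(C{\left(-5,2 \right)},9 \right)} + 595 \left(13 - 33\right)\right) - 1451169\right) - 1275049 = \left(\left(\left(\frac{10}{9} + \frac{13}{\left(-4 - 5\right)^{2}}\right) + 595 \left(13 - 33\right)\right) - 1451169\right) - 1275049 = \left(\left(\left(10 \cdot \frac{1}{9} + \frac{13}{\left(-9\right)^{2}}\right) + 595 \left(13 - 33\right)\right) - 1451169\right) - 1275049 = \left(\left(\left(\frac{10}{9} + \frac{13}{81}\right) + 595 \left(-20\right)\right) - 1451169\right) - 1275049 = \left(\left(\left(\frac{10}{9} + 13 \cdot \frac{1}{81}\right) - 11900\right) - 1451169\right) - 1275049 = \left(\left(\left(\frac{10}{9} + \frac{13}{81}\right) - 11900\right) - 1451169\right) - 1275049 = \left(\left(\frac{103}{81} - 11900\right) - 1451169\right) - 1275049 = \left(- \frac{963797}{81} - 1451169\right) - 1275049 = - \frac{118508486}{81} - 1275049 = - \frac{221787455}{81}$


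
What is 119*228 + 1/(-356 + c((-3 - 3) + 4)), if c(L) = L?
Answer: 9713255/358 ≈ 27132.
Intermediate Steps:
119*228 + 1/(-356 + c((-3 - 3) + 4)) = 119*228 + 1/(-356 + ((-3 - 3) + 4)) = 27132 + 1/(-356 + (-6 + 4)) = 27132 + 1/(-356 - 2) = 27132 + 1/(-358) = 27132 - 1/358 = 9713255/358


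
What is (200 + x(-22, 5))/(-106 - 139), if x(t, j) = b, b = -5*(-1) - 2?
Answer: -29/35 ≈ -0.82857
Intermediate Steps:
b = 3 (b = 5 - 2 = 3)
x(t, j) = 3
(200 + x(-22, 5))/(-106 - 139) = (200 + 3)/(-106 - 139) = 203/(-245) = 203*(-1/245) = -29/35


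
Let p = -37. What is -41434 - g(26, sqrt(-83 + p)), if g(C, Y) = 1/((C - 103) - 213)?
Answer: -12015859/290 ≈ -41434.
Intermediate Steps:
g(C, Y) = 1/(-316 + C) (g(C, Y) = 1/((-103 + C) - 213) = 1/(-316 + C))
-41434 - g(26, sqrt(-83 + p)) = -41434 - 1/(-316 + 26) = -41434 - 1/(-290) = -41434 - 1*(-1/290) = -41434 + 1/290 = -12015859/290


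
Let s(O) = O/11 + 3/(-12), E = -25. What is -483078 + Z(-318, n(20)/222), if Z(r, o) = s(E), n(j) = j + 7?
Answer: -21255543/44 ≈ -4.8308e+5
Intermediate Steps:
n(j) = 7 + j
s(O) = -¼ + O/11 (s(O) = O*(1/11) + 3*(-1/12) = O/11 - ¼ = -¼ + O/11)
Z(r, o) = -111/44 (Z(r, o) = -¼ + (1/11)*(-25) = -¼ - 25/11 = -111/44)
-483078 + Z(-318, n(20)/222) = -483078 - 111/44 = -21255543/44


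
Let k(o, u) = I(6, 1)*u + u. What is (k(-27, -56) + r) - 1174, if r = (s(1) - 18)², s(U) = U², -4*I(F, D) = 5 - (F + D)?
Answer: -969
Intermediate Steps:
I(F, D) = -5/4 + D/4 + F/4 (I(F, D) = -(5 - (F + D))/4 = -(5 - (D + F))/4 = -(5 + (-D - F))/4 = -(5 - D - F)/4 = -5/4 + D/4 + F/4)
k(o, u) = 3*u/2 (k(o, u) = (-5/4 + (¼)*1 + (¼)*6)*u + u = (-5/4 + ¼ + 3/2)*u + u = u/2 + u = 3*u/2)
r = 289 (r = (1² - 18)² = (1 - 18)² = (-17)² = 289)
(k(-27, -56) + r) - 1174 = ((3/2)*(-56) + 289) - 1174 = (-84 + 289) - 1174 = 205 - 1174 = -969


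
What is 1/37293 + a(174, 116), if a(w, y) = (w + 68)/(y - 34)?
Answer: 4512494/1529013 ≈ 2.9512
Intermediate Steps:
a(w, y) = (68 + w)/(-34 + y)
1/37293 + a(174, 116) = 1/37293 + (68 + 174)/(-34 + 116) = 1/37293 + 242/82 = 1/37293 + (1/82)*242 = 1/37293 + 121/41 = 4512494/1529013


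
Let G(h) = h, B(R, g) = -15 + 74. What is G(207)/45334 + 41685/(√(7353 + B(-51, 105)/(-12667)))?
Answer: 207/45334 + 41685*√294952336366/46570196 ≈ 486.13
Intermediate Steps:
B(R, g) = 59
G(207)/45334 + 41685/(√(7353 + B(-51, 105)/(-12667))) = 207/45334 + 41685/(√(7353 + 59/(-12667))) = 207*(1/45334) + 41685/(√(7353 + 59*(-1/12667))) = 207/45334 + 41685/(√(7353 - 59/12667)) = 207/45334 + 41685/(√(93140392/12667)) = 207/45334 + 41685/((2*√294952336366/12667)) = 207/45334 + 41685*(√294952336366/46570196) = 207/45334 + 41685*√294952336366/46570196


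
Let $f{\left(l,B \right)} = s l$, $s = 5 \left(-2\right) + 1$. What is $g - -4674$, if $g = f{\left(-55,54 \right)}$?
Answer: $5169$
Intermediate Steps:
$s = -9$ ($s = -10 + 1 = -9$)
$f{\left(l,B \right)} = - 9 l$
$g = 495$ ($g = \left(-9\right) \left(-55\right) = 495$)
$g - -4674 = 495 - -4674 = 495 + 4674 = 5169$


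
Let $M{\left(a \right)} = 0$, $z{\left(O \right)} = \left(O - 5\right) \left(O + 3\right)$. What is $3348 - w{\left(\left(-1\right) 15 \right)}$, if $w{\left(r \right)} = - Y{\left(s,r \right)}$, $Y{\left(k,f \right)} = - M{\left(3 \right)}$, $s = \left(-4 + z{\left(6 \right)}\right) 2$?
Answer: $3348$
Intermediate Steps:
$z{\left(O \right)} = \left(-5 + O\right) \left(3 + O\right)$
$s = 10$ ($s = \left(-4 - \left(27 - 36\right)\right) 2 = \left(-4 - -9\right) 2 = \left(-4 + 9\right) 2 = 5 \cdot 2 = 10$)
$Y{\left(k,f \right)} = 0$ ($Y{\left(k,f \right)} = \left(-1\right) 0 = 0$)
$w{\left(r \right)} = 0$ ($w{\left(r \right)} = \left(-1\right) 0 = 0$)
$3348 - w{\left(\left(-1\right) 15 \right)} = 3348 - 0 = 3348 + 0 = 3348$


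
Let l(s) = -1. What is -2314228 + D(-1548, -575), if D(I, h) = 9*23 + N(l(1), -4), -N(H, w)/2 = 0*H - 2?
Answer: -2314017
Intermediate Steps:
N(H, w) = 4 (N(H, w) = -2*(0*H - 2) = -2*(0 - 2) = -2*(-2) = 4)
D(I, h) = 211 (D(I, h) = 9*23 + 4 = 207 + 4 = 211)
-2314228 + D(-1548, -575) = -2314228 + 211 = -2314017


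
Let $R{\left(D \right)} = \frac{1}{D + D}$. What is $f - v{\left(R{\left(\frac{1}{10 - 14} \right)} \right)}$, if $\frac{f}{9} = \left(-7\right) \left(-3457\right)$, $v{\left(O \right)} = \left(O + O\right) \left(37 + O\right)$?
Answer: $217931$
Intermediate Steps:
$R{\left(D \right)} = \frac{1}{2 D}$
$v{\left(O \right)} = 2 O \left(37 + O\right)$
$f = 217791$ ($f = 9 \left(\left(-7\right) \left(-3457\right)\right) = 9 \cdot 24199 = 217791$)
$f - v{\left(R{\left(\frac{1}{10 - 14} \right)} \right)} = 217791 - 2 \frac{1}{2 \frac{1}{10 - 14}} \left(37 + \frac{1}{2 \frac{1}{10 - 14}}\right) = 217791 - 2 \frac{1}{2 \frac{1}{-4}} \left(37 + \frac{1}{2 \frac{1}{-4}}\right) = 217791 - 2 \frac{1}{2 \left(- \frac{1}{4}\right)} \left(37 + \frac{1}{2 \left(- \frac{1}{4}\right)}\right) = 217791 - 2 \cdot \frac{1}{2} \left(-4\right) \left(37 + \frac{1}{2} \left(-4\right)\right) = 217791 - 2 \left(-2\right) \left(37 - 2\right) = 217791 - 2 \left(-2\right) 35 = 217791 - -140 = 217791 + 140 = 217931$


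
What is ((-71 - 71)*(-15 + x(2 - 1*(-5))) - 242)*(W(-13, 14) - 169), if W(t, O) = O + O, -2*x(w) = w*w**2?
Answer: -3699981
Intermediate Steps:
x(w) = -w**3/2 (x(w) = -w*w**2/2 = -w**3/2)
W(t, O) = 2*O
((-71 - 71)*(-15 + x(2 - 1*(-5))) - 242)*(W(-13, 14) - 169) = ((-71 - 71)*(-15 - (2 - 1*(-5))**3/2) - 242)*(2*14 - 169) = (-142*(-15 - (2 + 5)**3/2) - 242)*(28 - 169) = (-142*(-15 - 1/2*7**3) - 242)*(-141) = (-142*(-15 - 1/2*343) - 242)*(-141) = (-142*(-15 - 343/2) - 242)*(-141) = (-142*(-373/2) - 242)*(-141) = (26483 - 242)*(-141) = 26241*(-141) = -3699981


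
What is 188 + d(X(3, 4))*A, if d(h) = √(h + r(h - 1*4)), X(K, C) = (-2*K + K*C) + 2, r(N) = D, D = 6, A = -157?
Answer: 188 - 157*√14 ≈ -399.44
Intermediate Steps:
r(N) = 6
X(K, C) = 2 - 2*K + C*K (X(K, C) = (-2*K + C*K) + 2 = 2 - 2*K + C*K)
d(h) = √(6 + h) (d(h) = √(h + 6) = √(6 + h))
188 + d(X(3, 4))*A = 188 + √(6 + (2 - 2*3 + 4*3))*(-157) = 188 + √(6 + (2 - 6 + 12))*(-157) = 188 + √(6 + 8)*(-157) = 188 + √14*(-157) = 188 - 157*√14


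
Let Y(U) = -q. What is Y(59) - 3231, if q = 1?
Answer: -3232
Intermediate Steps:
Y(U) = -1 (Y(U) = -1*1 = -1)
Y(59) - 3231 = -1 - 3231 = -3232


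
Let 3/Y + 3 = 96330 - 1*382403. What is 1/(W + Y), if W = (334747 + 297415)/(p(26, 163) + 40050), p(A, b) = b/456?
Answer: 5224595403188/82465892809383 ≈ 0.063355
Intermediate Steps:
p(A, b) = b/456 (p(A, b) = b*(1/456) = b/456)
Y = -3/286076 (Y = 3/(-3 + (96330 - 1*382403)) = 3/(-3 + (96330 - 382403)) = 3/(-3 - 286073) = 3/(-286076) = 3*(-1/286076) = -3/286076 ≈ -1.0487e-5)
W = 288265872/18262963 (W = (334747 + 297415)/((1/456)*163 + 40050) = 632162/(163/456 + 40050) = 632162/(18262963/456) = 632162*(456/18262963) = 288265872/18262963 ≈ 15.784)
1/(W + Y) = 1/(288265872/18262963 - 3/286076) = 1/(82465892809383/5224595403188) = 5224595403188/82465892809383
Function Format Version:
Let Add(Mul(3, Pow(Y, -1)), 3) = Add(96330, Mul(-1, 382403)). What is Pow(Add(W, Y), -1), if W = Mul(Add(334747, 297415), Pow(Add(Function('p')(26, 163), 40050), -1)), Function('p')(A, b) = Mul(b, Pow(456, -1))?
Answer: Rational(5224595403188, 82465892809383) ≈ 0.063355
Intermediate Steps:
Function('p')(A, b) = Mul(Rational(1, 456), b) (Function('p')(A, b) = Mul(b, Rational(1, 456)) = Mul(Rational(1, 456), b))
Y = Rational(-3, 286076) (Y = Mul(3, Pow(Add(-3, Add(96330, Mul(-1, 382403))), -1)) = Mul(3, Pow(Add(-3, Add(96330, -382403)), -1)) = Mul(3, Pow(Add(-3, -286073), -1)) = Mul(3, Pow(-286076, -1)) = Mul(3, Rational(-1, 286076)) = Rational(-3, 286076) ≈ -1.0487e-5)
W = Rational(288265872, 18262963) (W = Mul(Add(334747, 297415), Pow(Add(Mul(Rational(1, 456), 163), 40050), -1)) = Mul(632162, Pow(Add(Rational(163, 456), 40050), -1)) = Mul(632162, Pow(Rational(18262963, 456), -1)) = Mul(632162, Rational(456, 18262963)) = Rational(288265872, 18262963) ≈ 15.784)
Pow(Add(W, Y), -1) = Pow(Add(Rational(288265872, 18262963), Rational(-3, 286076)), -1) = Pow(Rational(82465892809383, 5224595403188), -1) = Rational(5224595403188, 82465892809383)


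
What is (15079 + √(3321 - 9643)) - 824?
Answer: 14255 + I*√6322 ≈ 14255.0 + 79.511*I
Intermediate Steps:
(15079 + √(3321 - 9643)) - 824 = (15079 + √(-6322)) - 824 = (15079 + I*√6322) - 824 = 14255 + I*√6322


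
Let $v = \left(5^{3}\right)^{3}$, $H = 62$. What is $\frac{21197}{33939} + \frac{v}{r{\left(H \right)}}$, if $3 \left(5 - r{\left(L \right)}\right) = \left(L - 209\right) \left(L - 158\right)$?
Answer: $- \frac{66187504672}{159479361} \approx -415.02$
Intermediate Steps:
$r{\left(L \right)} = 5 - \frac{\left(-209 + L\right) \left(-158 + L\right)}{3}$ ($r{\left(L \right)} = 5 - \frac{\left(L - 209\right) \left(L - 158\right)}{3} = 5 - \frac{\left(-209 + L\right) \left(-158 + L\right)}{3}$)
$v = 1953125$ ($v = 125^{3} = 1953125$)
$\frac{21197}{33939} + \frac{v}{r{\left(H \right)}} = \frac{21197}{33939} + \frac{1953125}{- \frac{33007}{3} - \frac{62^{2}}{3} + \frac{367}{3} \cdot 62} = 21197 \cdot \frac{1}{33939} + \frac{1953125}{- \frac{33007}{3} - \frac{3844}{3} + \frac{22754}{3}} = \frac{21197}{33939} + \frac{1953125}{- \frac{33007}{3} - \frac{3844}{3} + \frac{22754}{3}} = \frac{21197}{33939} + \frac{1953125}{-4699} = \frac{21197}{33939} + 1953125 \left(- \frac{1}{4699}\right) = \frac{21197}{33939} - \frac{1953125}{4699} = - \frac{66187504672}{159479361}$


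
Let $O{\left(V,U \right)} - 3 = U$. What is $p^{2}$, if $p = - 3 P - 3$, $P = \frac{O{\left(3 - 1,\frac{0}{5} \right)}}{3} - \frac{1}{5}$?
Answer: $\frac{729}{25} \approx 29.16$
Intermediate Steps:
$O{\left(V,U \right)} = 3 + U$
$P = \frac{4}{5}$ ($P = \frac{3 + \frac{0}{5}}{3} - \frac{1}{5} = \left(3 + 0 \cdot \frac{1}{5}\right) \frac{1}{3} - \frac{1}{5} = \left(3 + 0\right) \frac{1}{3} - \frac{1}{5} = 3 \cdot \frac{1}{3} - \frac{1}{5} = 1 - \frac{1}{5} = \frac{4}{5} \approx 0.8$)
$p = - \frac{27}{5}$ ($p = \left(-3\right) \frac{4}{5} - 3 = - \frac{12}{5} - 3 = - \frac{27}{5} \approx -5.4$)
$p^{2} = \left(- \frac{27}{5}\right)^{2} = \frac{729}{25}$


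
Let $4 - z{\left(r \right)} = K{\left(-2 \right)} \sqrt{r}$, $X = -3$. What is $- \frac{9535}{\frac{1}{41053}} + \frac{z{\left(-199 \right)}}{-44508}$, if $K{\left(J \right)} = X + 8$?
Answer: $- \frac{4355556830086}{11127} + \frac{5 i \sqrt{199}}{44508} \approx -3.9144 \cdot 10^{8} + 0.0015847 i$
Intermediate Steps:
$K{\left(J \right)} = 5$ ($K{\left(J \right)} = -3 + 8 = 5$)
$z{\left(r \right)} = 4 - 5 \sqrt{r}$
$- \frac{9535}{\frac{1}{41053}} + \frac{z{\left(-199 \right)}}{-44508} = - \frac{9535}{\frac{1}{41053}} + \frac{4 - 5 \sqrt{-199}}{-44508} = - 9535 \frac{1}{\frac{1}{41053}} + \left(4 - 5 i \sqrt{199}\right) \left(- \frac{1}{44508}\right) = \left(-9535\right) 41053 + \left(4 - 5 i \sqrt{199}\right) \left(- \frac{1}{44508}\right) = -391440355 - \left(\frac{1}{11127} - \frac{5 i \sqrt{199}}{44508}\right) = - \frac{4355556830086}{11127} + \frac{5 i \sqrt{199}}{44508}$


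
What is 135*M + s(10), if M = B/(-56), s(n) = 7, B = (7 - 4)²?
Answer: -823/56 ≈ -14.696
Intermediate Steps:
B = 9 (B = 3² = 9)
M = -9/56 (M = 9/(-56) = 9*(-1/56) = -9/56 ≈ -0.16071)
135*M + s(10) = 135*(-9/56) + 7 = -1215/56 + 7 = -823/56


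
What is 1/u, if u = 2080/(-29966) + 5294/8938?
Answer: 66959027/35012241 ≈ 1.9124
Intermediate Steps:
u = 35012241/66959027 (u = 2080*(-1/29966) + 5294*(1/8938) = -1040/14983 + 2647/4469 = 35012241/66959027 ≈ 0.52289)
1/u = 1/(35012241/66959027) = 66959027/35012241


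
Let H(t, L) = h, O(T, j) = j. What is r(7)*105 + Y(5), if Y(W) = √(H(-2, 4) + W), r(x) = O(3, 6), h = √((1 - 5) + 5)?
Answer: 630 + √6 ≈ 632.45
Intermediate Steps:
h = 1 (h = √(-4 + 5) = √1 = 1)
r(x) = 6
H(t, L) = 1
Y(W) = √(1 + W)
r(7)*105 + Y(5) = 6*105 + √(1 + 5) = 630 + √6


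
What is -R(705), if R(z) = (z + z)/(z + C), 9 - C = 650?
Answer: -705/32 ≈ -22.031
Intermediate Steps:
C = -641 (C = 9 - 1*650 = 9 - 650 = -641)
R(z) = 2*z/(-641 + z) (R(z) = (z + z)/(z - 641) = (2*z)/(-641 + z) = 2*z/(-641 + z))
-R(705) = -2*705/(-641 + 705) = -2*705/64 = -1*705/32 = -705/32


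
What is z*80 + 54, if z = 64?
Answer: 5174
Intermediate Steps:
z*80 + 54 = 64*80 + 54 = 5120 + 54 = 5174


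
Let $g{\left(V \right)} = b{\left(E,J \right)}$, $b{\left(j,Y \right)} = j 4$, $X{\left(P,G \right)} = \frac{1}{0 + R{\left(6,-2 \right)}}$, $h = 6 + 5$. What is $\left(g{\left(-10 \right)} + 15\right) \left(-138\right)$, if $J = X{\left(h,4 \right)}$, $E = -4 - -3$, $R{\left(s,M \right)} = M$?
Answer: $-1518$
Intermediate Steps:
$h = 11$
$E = -1$ ($E = -4 + 3 = -1$)
$X{\left(P,G \right)} = - \frac{1}{2}$ ($X{\left(P,G \right)} = \frac{1}{0 - 2} = \frac{1}{-2} = - \frac{1}{2}$)
$J = - \frac{1}{2} \approx -0.5$
$b{\left(j,Y \right)} = 4 j$
$g{\left(V \right)} = -4$ ($g{\left(V \right)} = 4 \left(-1\right) = -4$)
$\left(g{\left(-10 \right)} + 15\right) \left(-138\right) = \left(-4 + 15\right) \left(-138\right) = 11 \left(-138\right) = -1518$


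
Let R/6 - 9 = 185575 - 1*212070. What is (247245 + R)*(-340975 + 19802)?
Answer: -28368889917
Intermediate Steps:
R = -158916 (R = 54 + 6*(185575 - 1*212070) = 54 + 6*(185575 - 212070) = 54 + 6*(-26495) = 54 - 158970 = -158916)
(247245 + R)*(-340975 + 19802) = (247245 - 158916)*(-340975 + 19802) = 88329*(-321173) = -28368889917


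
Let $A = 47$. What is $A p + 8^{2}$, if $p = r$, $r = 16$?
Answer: $816$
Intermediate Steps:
$p = 16$
$A p + 8^{2} = 47 \cdot 16 + 8^{2} = 752 + 64 = 816$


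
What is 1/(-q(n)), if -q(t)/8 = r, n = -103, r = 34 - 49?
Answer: -1/120 ≈ -0.0083333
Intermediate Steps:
r = -15
q(t) = 120 (q(t) = -8*(-15) = 120)
1/(-q(n)) = 1/(-1*120) = 1/(-120) = -1/120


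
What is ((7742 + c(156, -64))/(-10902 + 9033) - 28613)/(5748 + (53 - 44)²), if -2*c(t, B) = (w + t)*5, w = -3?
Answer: -106970113/21788802 ≈ -4.9094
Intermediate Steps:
c(t, B) = 15/2 - 5*t/2 (c(t, B) = -(-3 + t)*5/2 = -(-15 + 5*t)/2 = 15/2 - 5*t/2)
((7742 + c(156, -64))/(-10902 + 9033) - 28613)/(5748 + (53 - 44)²) = ((7742 + (15/2 - 5/2*156))/(-10902 + 9033) - 28613)/(5748 + (53 - 44)²) = ((7742 + (15/2 - 390))/(-1869) - 28613)/(5748 + 9²) = ((7742 - 765/2)*(-1/1869) - 28613)/(5748 + 81) = ((14719/2)*(-1/1869) - 28613)/5829 = (-14719/3738 - 28613)*(1/5829) = -106970113/3738*1/5829 = -106970113/21788802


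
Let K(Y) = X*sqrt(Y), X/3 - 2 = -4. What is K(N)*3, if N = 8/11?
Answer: -36*sqrt(22)/11 ≈ -15.350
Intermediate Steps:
X = -6 (X = 6 + 3*(-4) = 6 - 12 = -6)
N = 8/11 (N = 8*(1/11) = 8/11 ≈ 0.72727)
K(Y) = -6*sqrt(Y)
K(N)*3 = -12*sqrt(22)/11*3 = -36*sqrt(22)/11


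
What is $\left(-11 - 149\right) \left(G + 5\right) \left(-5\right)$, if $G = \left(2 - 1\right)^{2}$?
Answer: $4800$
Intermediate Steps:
$G = 1$ ($G = 1^{2} = 1$)
$\left(-11 - 149\right) \left(G + 5\right) \left(-5\right) = \left(-11 - 149\right) \left(1 + 5\right) \left(-5\right) = - 160 \cdot 6 \left(-5\right) = \left(-160\right) \left(-30\right) = 4800$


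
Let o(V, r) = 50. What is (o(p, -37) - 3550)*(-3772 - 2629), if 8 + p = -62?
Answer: 22403500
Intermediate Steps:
p = -70 (p = -8 - 62 = -70)
(o(p, -37) - 3550)*(-3772 - 2629) = (50 - 3550)*(-3772 - 2629) = -3500*(-6401) = 22403500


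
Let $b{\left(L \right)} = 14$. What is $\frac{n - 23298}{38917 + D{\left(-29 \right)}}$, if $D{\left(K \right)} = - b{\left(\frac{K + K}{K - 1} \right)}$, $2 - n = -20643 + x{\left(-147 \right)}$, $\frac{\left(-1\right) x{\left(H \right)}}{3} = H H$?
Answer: $\frac{62174}{38903} \approx 1.5982$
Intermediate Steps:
$x{\left(H \right)} = - 3 H^{2}$ ($x{\left(H \right)} = - 3 H H = - 3 H^{2}$)
$n = 85472$ ($n = 2 - \left(-20643 - 3 \left(-147\right)^{2}\right) = 2 - \left(-20643 - 64827\right) = 2 - -85470 = 2 + 85470 = 85472$)
$D{\left(K \right)} = -14$ ($D{\left(K \right)} = \left(-1\right) 14 = -14$)
$\frac{n - 23298}{38917 + D{\left(-29 \right)}} = \frac{85472 - 23298}{38917 - 14} = \frac{62174}{38903}$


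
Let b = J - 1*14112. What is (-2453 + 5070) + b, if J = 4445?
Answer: -7050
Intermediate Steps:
b = -9667 (b = 4445 - 1*14112 = 4445 - 14112 = -9667)
(-2453 + 5070) + b = (-2453 + 5070) - 9667 = 2617 - 9667 = -7050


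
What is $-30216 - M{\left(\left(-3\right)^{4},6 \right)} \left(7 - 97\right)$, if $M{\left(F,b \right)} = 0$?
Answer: $-30216$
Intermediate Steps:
$-30216 - M{\left(\left(-3\right)^{4},6 \right)} \left(7 - 97\right) = -30216 - 0 \left(7 - 97\right) = -30216 - 0 \left(-90\right) = -30216 - 0 = -30216 + 0 = -30216$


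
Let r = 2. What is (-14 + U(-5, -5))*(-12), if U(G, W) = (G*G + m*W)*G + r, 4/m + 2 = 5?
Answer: 1244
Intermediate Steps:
m = 4/3 (m = 4/(-2 + 5) = 4/3 ≈ 1.3333)
U(G, W) = 2 + G*(G² + 4*W/3) (U(G, W) = (G*G + 4*W/3)*G + 2 = (G² + 4*W/3)*G + 2 = G*(G² + 4*W/3) + 2 = 2 + G*(G² + 4*W/3))
(-14 + U(-5, -5))*(-12) = (-14 + (2 + (-5)³ + (4/3)*(-5)*(-5)))*(-12) = (-14 + (2 - 125 + 100/3))*(-12) = (-14 - 269/3)*(-12) = -311/3*(-12) = 1244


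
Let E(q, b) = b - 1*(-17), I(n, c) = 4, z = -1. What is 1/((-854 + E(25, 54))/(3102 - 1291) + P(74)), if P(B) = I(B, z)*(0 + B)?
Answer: 1811/535273 ≈ 0.0033833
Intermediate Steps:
E(q, b) = 17 + b (E(q, b) = b + 17 = 17 + b)
P(B) = 4*B (P(B) = 4*(0 + B) = 4*B)
1/((-854 + E(25, 54))/(3102 - 1291) + P(74)) = 1/((-854 + (17 + 54))/(3102 - 1291) + 4*74) = 1/((-854 + 71)/1811 + 296) = 1/(-783*1/1811 + 296) = 1/(-783/1811 + 296) = 1/(535273/1811) = 1811/535273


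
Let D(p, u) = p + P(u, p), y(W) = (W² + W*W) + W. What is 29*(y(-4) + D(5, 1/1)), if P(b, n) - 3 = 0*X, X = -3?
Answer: 1044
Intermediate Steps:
P(b, n) = 3 (P(b, n) = 3 + 0*(-3) = 3 + 0 = 3)
y(W) = W + 2*W² (y(W) = (W² + W²) + W = 2*W² + W = W + 2*W²)
D(p, u) = 3 + p (D(p, u) = p + 3 = 3 + p)
29*(y(-4) + D(5, 1/1)) = 29*(-4*(1 + 2*(-4)) + (3 + 5)) = 29*(-4*(1 - 8) + 8) = 29*(-4*(-7) + 8) = 29*(28 + 8) = 29*36 = 1044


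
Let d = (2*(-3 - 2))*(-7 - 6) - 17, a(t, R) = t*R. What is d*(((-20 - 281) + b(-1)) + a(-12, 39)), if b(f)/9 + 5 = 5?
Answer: -86897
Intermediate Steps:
b(f) = 0 (b(f) = -45 + 9*5 = -45 + 45 = 0)
a(t, R) = R*t
d = 113 (d = (2*(-5))*(-13) - 17 = -10*(-13) - 17 = 130 - 17 = 113)
d*(((-20 - 281) + b(-1)) + a(-12, 39)) = 113*(((-20 - 281) + 0) + 39*(-12)) = 113*((-301 + 0) - 468) = 113*(-301 - 468) = 113*(-769) = -86897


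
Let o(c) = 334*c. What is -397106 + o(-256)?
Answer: -482610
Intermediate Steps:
-397106 + o(-256) = -397106 + 334*(-256) = -397106 - 85504 = -482610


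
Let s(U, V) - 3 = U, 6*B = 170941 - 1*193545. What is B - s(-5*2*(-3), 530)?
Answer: -11401/3 ≈ -3800.3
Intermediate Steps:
B = -11302/3 (B = (170941 - 1*193545)/6 = (170941 - 193545)/6 = (1/6)*(-22604) = -11302/3 ≈ -3767.3)
s(U, V) = 3 + U
B - s(-5*2*(-3), 530) = -11302/3 - (3 - 5*2*(-3)) = -11302/3 - (3 - 10*(-3)) = -11302/3 - (3 + 30) = -11302/3 - 1*33 = -11302/3 - 33 = -11401/3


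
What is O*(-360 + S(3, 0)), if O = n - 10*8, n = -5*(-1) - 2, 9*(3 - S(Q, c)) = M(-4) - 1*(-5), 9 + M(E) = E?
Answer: 246785/9 ≈ 27421.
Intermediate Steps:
M(E) = -9 + E
S(Q, c) = 35/9 (S(Q, c) = 3 - ((-9 - 4) - 1*(-5))/9 = 3 - (-13 + 5)/9 = 3 - 1/9*(-8) = 3 + 8/9 = 35/9)
n = 3 (n = 5 - 2 = 3)
O = -77 (O = 3 - 10*8 = 3 - 80 = -77)
O*(-360 + S(3, 0)) = -77*(-360 + 35/9) = -77*(-3205/9) = 246785/9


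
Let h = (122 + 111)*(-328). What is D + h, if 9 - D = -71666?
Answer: -4749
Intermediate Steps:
D = 71675 (D = 9 - 1*(-71666) = 9 + 71666 = 71675)
h = -76424 (h = 233*(-328) = -76424)
D + h = 71675 - 76424 = -4749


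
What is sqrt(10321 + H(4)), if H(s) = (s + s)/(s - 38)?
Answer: sqrt(2982701)/17 ≈ 101.59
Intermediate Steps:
H(s) = 2*s/(-38 + s) (H(s) = (2*s)/(-38 + s) = 2*s/(-38 + s))
sqrt(10321 + H(4)) = sqrt(10321 + 2*4/(-38 + 4)) = sqrt(10321 + 2*4/(-34)) = sqrt(10321 + 2*4*(-1/34)) = sqrt(10321 - 4/17) = sqrt(175453/17) = sqrt(2982701)/17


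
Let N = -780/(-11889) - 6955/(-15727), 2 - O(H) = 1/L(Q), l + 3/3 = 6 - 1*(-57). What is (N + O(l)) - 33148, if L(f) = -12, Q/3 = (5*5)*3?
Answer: -2754432130959/83101468 ≈ -33145.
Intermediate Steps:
Q = 225 (Q = 3*((5*5)*3) = 3*(25*3) = 3*75 = 225)
l = 62 (l = -1 + (6 - 1*(-57)) = -1 + (6 + 57) = -1 + 63 = 62)
O(H) = 25/12 (O(H) = 2 - 1/(-12) = 2 - 1*(-1/12) = 2 + 1/12 = 25/12)
N = 31651685/62326101 (N = -780*(-1/11889) - 6955*(-1/15727) = 260/3963 + 6955/15727 = 31651685/62326101 ≈ 0.50784)
(N + O(l)) - 33148 = (31651685/62326101 + 25/12) - 33148 = 215330305/83101468 - 33148 = -2754432130959/83101468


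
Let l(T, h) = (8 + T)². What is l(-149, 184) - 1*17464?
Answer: 2417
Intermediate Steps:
l(-149, 184) - 1*17464 = (8 - 149)² - 1*17464 = (-141)² - 17464 = 19881 - 17464 = 2417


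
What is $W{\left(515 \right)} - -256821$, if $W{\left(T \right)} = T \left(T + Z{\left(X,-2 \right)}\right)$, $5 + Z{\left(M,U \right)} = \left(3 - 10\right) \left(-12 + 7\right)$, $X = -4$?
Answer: $537496$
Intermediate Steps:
$Z{\left(M,U \right)} = 30$ ($Z{\left(M,U \right)} = -5 + \left(3 - 10\right) \left(-12 + 7\right) = -5 - -35 = -5 + 35 = 30$)
$W{\left(T \right)} = T \left(30 + T\right)$ ($W{\left(T \right)} = T \left(T + 30\right) = T \left(30 + T\right)$)
$W{\left(515 \right)} - -256821 = 515 \left(30 + 515\right) - -256821 = 515 \cdot 545 + 256821 = 280675 + 256821 = 537496$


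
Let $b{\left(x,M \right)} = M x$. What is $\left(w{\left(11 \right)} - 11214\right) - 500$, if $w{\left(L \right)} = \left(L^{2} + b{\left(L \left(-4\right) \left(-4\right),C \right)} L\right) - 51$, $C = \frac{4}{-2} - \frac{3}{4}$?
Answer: $-16968$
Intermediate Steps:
$C = - \frac{11}{4}$ ($C = 4 \left(- \frac{1}{2}\right) - \frac{3}{4} = -2 - \frac{3}{4} = - \frac{11}{4} \approx -2.75$)
$w{\left(L \right)} = -51 - 43 L^{2}$ ($w{\left(L \right)} = \left(L^{2} + - \frac{11 L \left(-4\right) \left(-4\right)}{4} L\right) - 51 = \left(L^{2} + - \frac{11 - 4 L \left(-4\right)}{4} L\right) - 51 = \left(L^{2} + - \frac{11 \cdot 16 L}{4} L\right) - 51 = \left(L^{2} + - 44 L L\right) - 51 = \left(L^{2} - 44 L^{2}\right) - 51 = - 43 L^{2} - 51 = -51 - 43 L^{2}$)
$\left(w{\left(11 \right)} - 11214\right) - 500 = \left(\left(-51 - 43 \cdot 11^{2}\right) - 11214\right) - 500 = \left(\left(-51 - 5203\right) - 11214\right) - 500 = \left(-5254 - 11214\right) - 500 = -16468 - 500 = -16968$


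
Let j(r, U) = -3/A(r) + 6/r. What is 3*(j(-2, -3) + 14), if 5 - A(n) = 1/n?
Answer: 345/11 ≈ 31.364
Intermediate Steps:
A(n) = 5 - 1/n
j(r, U) = -3/(5 - 1/r) + 6/r
3*(j(-2, -3) + 14) = 3*((-3/(5 - 1/(-2)) + 6/(-2)) + 14) = 3*((-3/(5 - 1*(-1/2)) + 6*(-1/2)) + 14) = 3*((-3/(5 + 1/2) - 3) + 14) = 3*((-3/11/2 - 3) + 14) = 3*((-3*2/11 - 3) + 14) = 3*((-6/11 - 3) + 14) = 3*(-39/11 + 14) = 3*(115/11) = 345/11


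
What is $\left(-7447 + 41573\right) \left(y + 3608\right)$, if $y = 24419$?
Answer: $956449402$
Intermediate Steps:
$\left(-7447 + 41573\right) \left(y + 3608\right) = \left(-7447 + 41573\right) \left(24419 + 3608\right) = 34126 \cdot 28027 = 956449402$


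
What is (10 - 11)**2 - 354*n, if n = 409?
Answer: -144785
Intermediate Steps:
(10 - 11)**2 - 354*n = (10 - 11)**2 - 354*409 = (-1)**2 - 144786 = 1 - 144786 = -144785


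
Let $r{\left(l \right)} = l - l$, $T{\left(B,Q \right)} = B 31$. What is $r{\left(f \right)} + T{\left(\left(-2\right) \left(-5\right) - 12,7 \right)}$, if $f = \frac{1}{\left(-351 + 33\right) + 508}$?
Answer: $-62$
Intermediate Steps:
$f = \frac{1}{190}$ ($f = \frac{1}{-318 + 508} = \frac{1}{190} \approx 0.0052632$)
$T{\left(B,Q \right)} = 31 B$
$r{\left(l \right)} = 0$
$r{\left(f \right)} + T{\left(\left(-2\right) \left(-5\right) - 12,7 \right)} = 0 + 31 \left(\left(-2\right) \left(-5\right) - 12\right) = 0 + 31 \left(10 - 12\right) = 0 + 31 \left(-2\right) = 0 - 62 = -62$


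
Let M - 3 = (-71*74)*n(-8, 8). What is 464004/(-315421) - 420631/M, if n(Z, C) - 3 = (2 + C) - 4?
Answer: 110736349519/14914051143 ≈ 7.4250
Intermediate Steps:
n(Z, C) = 1 + C (n(Z, C) = 3 + ((2 + C) - 4) = 3 + (-2 + C) = 1 + C)
M = -47283 (M = 3 + (-71*74)*(1 + 8) = 3 - 5254*9 = 3 - 47286 = -47283)
464004/(-315421) - 420631/M = 464004/(-315421) - 420631/(-47283) = 464004*(-1/315421) - 420631*(-1/47283) = -464004/315421 + 420631/47283 = 110736349519/14914051143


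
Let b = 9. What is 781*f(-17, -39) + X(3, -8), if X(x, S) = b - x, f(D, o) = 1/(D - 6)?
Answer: -643/23 ≈ -27.957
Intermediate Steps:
f(D, o) = 1/(-6 + D)
X(x, S) = 9 - x
781*f(-17, -39) + X(3, -8) = 781/(-6 - 17) + (9 - 1*3) = 781/(-23) + (9 - 3) = 781*(-1/23) + 6 = -781/23 + 6 = -643/23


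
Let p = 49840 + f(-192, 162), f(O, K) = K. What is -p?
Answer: -50002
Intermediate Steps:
p = 50002 (p = 49840 + 162 = 50002)
-p = -1*50002 = -50002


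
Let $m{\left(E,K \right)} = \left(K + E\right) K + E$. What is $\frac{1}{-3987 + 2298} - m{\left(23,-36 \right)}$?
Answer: $- \frac{829300}{1689} \approx -491.0$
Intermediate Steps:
$m{\left(E,K \right)} = E + K \left(E + K\right)$ ($m{\left(E,K \right)} = \left(E + K\right) K + E = K \left(E + K\right) + E = E + K \left(E + K\right)$)
$\frac{1}{-3987 + 2298} - m{\left(23,-36 \right)} = \frac{1}{-3987 + 2298} - \left(23 + \left(-36\right)^{2} + 23 \left(-36\right)\right) = \frac{1}{-1689} - \left(23 + 1296 - 828\right) = - \frac{1}{1689} - 491 = - \frac{829300}{1689}$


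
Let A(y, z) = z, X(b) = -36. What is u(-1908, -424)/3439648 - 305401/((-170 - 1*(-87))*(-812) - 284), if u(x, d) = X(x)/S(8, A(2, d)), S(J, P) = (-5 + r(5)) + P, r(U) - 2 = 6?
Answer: -1727533921246/379626318041 ≈ -4.5506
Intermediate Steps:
r(U) = 8 (r(U) = 2 + 6 = 8)
S(J, P) = 3 + P (S(J, P) = (-5 + 8) + P = 3 + P)
u(x, d) = -36/(3 + d)
u(-1908, -424)/3439648 - 305401/((-170 - 1*(-87))*(-812) - 284) = -36/(3 - 424)/3439648 - 305401/((-170 - 1*(-87))*(-812) - 284) = -36/(-421)*(1/3439648) - 305401/((-170 + 87)*(-812) - 284) = -36*(-1/421)*(1/3439648) - 305401/(-83*(-812) - 284) = (36/421)*(1/3439648) - 305401/(67396 - 284) = 9/362022952 - 305401/67112 = -1727533921246/379626318041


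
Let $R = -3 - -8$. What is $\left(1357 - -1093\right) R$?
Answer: $12250$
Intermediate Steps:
$R = 5$ ($R = -3 + 8 = 5$)
$\left(1357 - -1093\right) R = \left(1357 - -1093\right) 5 = \left(1357 + 1093\right) 5 = 2450 \cdot 5 = 12250$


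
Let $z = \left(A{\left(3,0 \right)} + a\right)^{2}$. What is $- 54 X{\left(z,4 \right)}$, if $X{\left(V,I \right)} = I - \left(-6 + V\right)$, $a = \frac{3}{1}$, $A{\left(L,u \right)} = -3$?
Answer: $-540$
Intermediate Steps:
$a = 3$ ($a = 3 \cdot 1 = 3$)
$z = 0$ ($z = \left(-3 + 3\right)^{2} = 0^{2} = 0$)
$X{\left(V,I \right)} = 6 + I - V$
$- 54 X{\left(z,4 \right)} = - 54 \left(6 + 4 - 0\right) = - 54 \left(6 + 4 + 0\right) = - 54 \cdot 10 = \left(-1\right) 540 = -540$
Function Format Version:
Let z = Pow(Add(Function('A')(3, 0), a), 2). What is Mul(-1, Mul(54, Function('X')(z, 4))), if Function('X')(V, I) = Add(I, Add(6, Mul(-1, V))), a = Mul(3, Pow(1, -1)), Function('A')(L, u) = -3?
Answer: -540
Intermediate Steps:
a = 3 (a = Mul(3, 1) = 3)
z = 0 (z = Pow(Add(-3, 3), 2) = Pow(0, 2) = 0)
Function('X')(V, I) = Add(6, I, Mul(-1, V))
Mul(-1, Mul(54, Function('X')(z, 4))) = Mul(-1, Mul(54, Add(6, 4, Mul(-1, 0)))) = Mul(-1, Mul(54, Add(6, 4, 0))) = Mul(-1, Mul(54, 10)) = Mul(-1, 540) = -540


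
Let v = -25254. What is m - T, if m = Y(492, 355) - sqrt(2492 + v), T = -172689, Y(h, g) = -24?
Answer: 172665 - I*sqrt(22762) ≈ 1.7267e+5 - 150.87*I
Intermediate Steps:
m = -24 - I*sqrt(22762) (m = -24 - sqrt(2492 - 25254) = -24 - sqrt(-22762) = -24 - I*sqrt(22762) ≈ -24.0 - 150.87*I)
m - T = (-24 - I*sqrt(22762)) - 1*(-172689) = (-24 - I*sqrt(22762)) + 172689 = 172665 - I*sqrt(22762)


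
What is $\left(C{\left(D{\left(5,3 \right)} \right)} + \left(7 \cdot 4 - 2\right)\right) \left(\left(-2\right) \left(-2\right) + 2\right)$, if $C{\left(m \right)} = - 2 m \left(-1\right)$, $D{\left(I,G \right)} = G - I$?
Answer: $132$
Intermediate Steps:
$C{\left(m \right)} = 2 m$
$\left(C{\left(D{\left(5,3 \right)} \right)} + \left(7 \cdot 4 - 2\right)\right) \left(\left(-2\right) \left(-2\right) + 2\right) = \left(2 \left(3 - 5\right) + \left(7 \cdot 4 - 2\right)\right) \left(\left(-2\right) \left(-2\right) + 2\right) = \left(2 \left(3 - 5\right) + \left(28 - 2\right)\right) \left(4 + 2\right) = \left(2 \left(-2\right) + 26\right) 6 = \left(-4 + 26\right) 6 = 22 \cdot 6 = 132$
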